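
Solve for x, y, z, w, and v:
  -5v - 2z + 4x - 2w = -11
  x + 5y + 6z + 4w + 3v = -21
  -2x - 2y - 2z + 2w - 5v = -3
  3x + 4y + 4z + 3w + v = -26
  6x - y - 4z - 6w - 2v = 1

x = -5, y = 3, z = -3, w = -4, v = 1

Row-reduce the augmented matrix:
R1 ← R1 / (4).
R2 ← R2 − 1·R1.
R3 ← R3 + 2·R1.
R4 ← R4 − 3·R1.
R5 ← R5 − 6·R1.
R2 ← R2 / (5).
R3 ← R3 + 2·R2.
R4 ← R4 − 4·R2.
R5 ← R5 + 1·R2.
R3 ← R3 / (-2/5).
R1 ← R1 + 1/2·R3.
R2 ← R2 − 13/10·R3.
R4 ← R4 − 3/10·R3.
R5 ← R5 − 3/10·R3.
R4 ← R4 / (3).
R1 ← R1 + 4·R4.
R2 ← R2 − 10·R4.
R3 ← R3 + 7·R4.
R5 ← R5 / (2).
R1 ← R1 − 2·R5.
R2 ← R2 + 8·R5.
R3 ← R3 − 15/2·R5.
R4 ← R4 + 1·R5.
Reading off the reduced rows gives x = -5, y = 3, z = -3, w = -4, v = 1.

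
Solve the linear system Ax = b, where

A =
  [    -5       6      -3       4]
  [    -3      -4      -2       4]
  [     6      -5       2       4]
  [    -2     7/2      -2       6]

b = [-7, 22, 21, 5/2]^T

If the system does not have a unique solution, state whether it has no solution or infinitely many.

Row-reduce:
R1 ← R1 / (-5).
R2 ← R2 + 3·R1.
R3 ← R3 − 6·R1.
R4 ← R4 + 2·R1.
R2 ← R2 / (-38/5).
R1 ← R1 + 6/5·R2.
R3 ← R3 − 11/5·R2.
R4 ← R4 − 11/10·R2.
R3 ← R3 / (-63/38).
R1 ← R1 − 12/19·R3.
R2 ← R2 − 1/38·R3.
R4 ← R4 + 63/76·R3.
Row 4 reduces to 0 = -1, a contradiction. The system is inconsistent.

no solution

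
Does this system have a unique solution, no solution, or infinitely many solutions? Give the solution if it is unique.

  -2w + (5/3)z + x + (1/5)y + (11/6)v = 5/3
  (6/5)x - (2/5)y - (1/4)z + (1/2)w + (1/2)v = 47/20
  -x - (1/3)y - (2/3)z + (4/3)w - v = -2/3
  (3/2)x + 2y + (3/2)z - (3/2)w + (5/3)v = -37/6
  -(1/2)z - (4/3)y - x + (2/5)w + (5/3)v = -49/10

x = 3, y = -5, z = 3, w = -1, v = -4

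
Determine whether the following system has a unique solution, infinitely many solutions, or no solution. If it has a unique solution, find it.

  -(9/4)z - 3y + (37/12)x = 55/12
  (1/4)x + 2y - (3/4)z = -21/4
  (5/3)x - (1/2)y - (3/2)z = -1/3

Row-reduce:
R1 ← R1 / (37/12).
R2 ← R2 − 1/4·R1.
R3 ← R3 − 5/3·R1.
R2 ← R2 / (83/37).
R1 ← R1 + 36/37·R2.
R3 ← R3 − 83/74·R2.
Rank is 2 with 3 unknowns, leaving z free.

infinitely many solutions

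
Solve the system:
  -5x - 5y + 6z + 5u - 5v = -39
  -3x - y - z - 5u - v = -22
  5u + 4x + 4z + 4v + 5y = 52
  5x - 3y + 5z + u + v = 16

infinitely many solutions

Row-reduce:
R1 ← R1 / (-5).
R2 ← R2 + 3·R1.
R3 ← R3 − 4·R1.
R4 ← R4 − 5·R1.
R2 ← R2 / (2).
R1 ← R1 − 1·R2.
R3 ← R3 − 1·R2.
R4 ← R4 + 8·R2.
R3 ← R3 / (111/10).
R1 ← R1 − 11/10·R3.
R2 ← R2 + 23/10·R3.
R4 ← R4 + 37/5·R3.
R4 ← R4 / (-52/3).
R1 ← R1 − 190/111·R4.
R2 ← R2 + 145/111·R4.
R3 ← R3 − 130/111·R4.
Rank is 4 with 5 unknowns, leaving v free.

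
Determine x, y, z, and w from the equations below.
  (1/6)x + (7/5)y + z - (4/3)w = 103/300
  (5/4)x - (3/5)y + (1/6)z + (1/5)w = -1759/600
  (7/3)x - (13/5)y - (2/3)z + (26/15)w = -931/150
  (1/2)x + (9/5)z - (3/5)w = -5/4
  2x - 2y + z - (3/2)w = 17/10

x = -5/2, y = -8/5, z = -1, w = -3

Row-reduce the augmented matrix:
R1 ← R1 / (1/6).
R2 ← R2 − 5/4·R1.
R3 ← R3 − 7/3·R1.
R4 ← R4 − 1/2·R1.
R5 ← R5 − 2·R1.
R2 ← R2 / (-111/10).
R1 ← R1 − 42/5·R2.
R3 ← R3 + 111/5·R2.
R4 ← R4 + 21/5·R2.
R5 ← R5 + 94/5·R2.
Swap R3 and R4.
R3 ← R3 / (874/555).
R1 ← R1 − 50/111·R3.
R2 ← R2 − 220/333·R3.
R5 ← R5 − 473/333·R3.
Swap R4 and R5.
R4 ← R4 / (-15478/6555).
R1 ← R1 + 327/2185·R4.
R2 ← R2 + 952/1311·R4.
R3 ← R3 + 255/874·R4.
R5 reduces to 0 = 0, so the extra equation is consistent.
Reading off the reduced rows gives x = -5/2, y = -8/5, z = -1, w = -3.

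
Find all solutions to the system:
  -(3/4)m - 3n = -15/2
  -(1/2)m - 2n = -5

infinitely many solutions

Row-reduce:
R1 ← R1 / (-3/4).
R2 ← R2 + 1/2·R1.
Rank is 1 with 2 unknowns, leaving n free.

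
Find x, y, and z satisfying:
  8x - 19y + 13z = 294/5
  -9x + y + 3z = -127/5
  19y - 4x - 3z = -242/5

x = 13/5, y = -2, z = 0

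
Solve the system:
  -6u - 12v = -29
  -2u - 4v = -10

no solution

Row-reduce:
R1 ← R1 / (-6).
R2 ← R2 + 2·R1.
Row 2 reduces to 0 = -1/3, a contradiction. The system is inconsistent.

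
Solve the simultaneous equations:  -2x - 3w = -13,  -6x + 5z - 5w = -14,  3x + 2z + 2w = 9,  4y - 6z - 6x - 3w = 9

x = -1, y = 6, z = 1, w = 5

Row-reduce the augmented matrix:
R1 ← R1 / (-2).
R2 ← R2 + 6·R1.
R3 ← R3 − 3·R1.
R4 ← R4 + 6·R1.
Swap R2 and R4.
R2 ← R2 / (4).
R3 ← R3 / (2).
R2 ← R2 + 3/2·R3.
R4 ← R4 − 5·R3.
R4 ← R4 / (41/4).
R1 ← R1 − 3/2·R4.
R2 ← R2 + 3/8·R4.
R3 ← R3 + 5/4·R4.
Reading off the reduced rows gives x = -1, y = 6, z = 1, w = 5.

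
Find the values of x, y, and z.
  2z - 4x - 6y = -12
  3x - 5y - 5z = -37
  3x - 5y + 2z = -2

x = 1, y = 3, z = 5

Row-reduce the augmented matrix:
R1 ← R1 / (-4).
R2 ← R2 − 3·R1.
R3 ← R3 − 3·R1.
R2 ← R2 / (-19/2).
R1 ← R1 − 3/2·R2.
R3 ← R3 + 19/2·R2.
R3 ← R3 / (7).
R1 ← R1 + 20/19·R3.
R2 ← R2 − 7/19·R3.
Reading off the reduced rows gives x = 1, y = 3, z = 5.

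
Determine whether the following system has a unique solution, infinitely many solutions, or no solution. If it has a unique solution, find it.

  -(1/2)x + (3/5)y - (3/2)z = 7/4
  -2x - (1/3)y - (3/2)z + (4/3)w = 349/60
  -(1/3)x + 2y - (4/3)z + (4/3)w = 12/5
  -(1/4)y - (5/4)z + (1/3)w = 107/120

Row-reduce the augmented matrix:
R1 ← R1 / (-1/2).
R2 ← R2 + 2·R1.
R3 ← R3 + 1/3·R1.
R2 ← R2 / (-41/15).
R1 ← R1 + 6/5·R2.
R3 ← R3 − 8/5·R2.
R4 ← R4 + 1/4·R2.
R3 ← R3 / (283/123).
R1 ← R1 − 42/41·R3.
R2 ← R2 + 135/82·R3.
R4 ← R4 + 545/328·R3.
R4 ← R4 / (2951/1698).
R1 ← R1 + 432/283·R4.
R2 ← R2 − 290/283·R4.
R3 ← R3 − 260/283·R4.
Reading off the reduced rows gives x = -2, y = 0, z = -1/2, w = 4/5.

x = -2, y = 0, z = -1/2, w = 4/5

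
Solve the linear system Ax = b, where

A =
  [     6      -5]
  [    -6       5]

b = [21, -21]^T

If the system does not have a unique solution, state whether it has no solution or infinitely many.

infinitely many solutions

Row-reduce:
R1 ← R1 / (6).
R2 ← R2 + 6·R1.
Rank is 1 with 2 unknowns, leaving x_2 free.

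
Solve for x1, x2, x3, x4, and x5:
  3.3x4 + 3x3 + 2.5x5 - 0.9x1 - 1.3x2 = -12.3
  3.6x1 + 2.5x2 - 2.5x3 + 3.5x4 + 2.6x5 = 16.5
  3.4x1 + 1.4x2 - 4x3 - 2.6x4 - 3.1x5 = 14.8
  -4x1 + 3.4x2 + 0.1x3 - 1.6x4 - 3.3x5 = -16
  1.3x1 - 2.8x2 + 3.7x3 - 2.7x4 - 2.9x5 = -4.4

Row-reduce the augmented matrix:
R1 ← R1 / (-9/10).
R2 ← R2 − 18/5·R1.
R3 ← R3 − 17/5·R1.
R4 ← R4 + 4·R1.
R5 ← R5 − 13/10·R1.
R2 ← R2 / (-27/10).
R1 ← R1 − 13/9·R2.
R3 ← R3 + 158/45·R2.
R4 ← R4 − 413/45·R2.
R5 ← R5 + 421/90·R2.
R3 ← R3 / (-1220/243).
R1 ← R1 − 425/243·R3.
R2 ← R2 + 95/27·R3.
R4 ← R4 − 46313/2430·R3.
R5 ← R5 + 10237/1215·R3.
R4 ← R4 / (-136809/30500).
R1 ← R1 − 139/122·R4.
R2 ← R2 − 1293/610·R4.
R3 ← R3 − 7199/3050·R4.
R5 ← R5 + 53217/7625·R4.
R5 ← R5 / (48737/4504).
R1 ← R1 + 546707/273618·R5.
R2 ← R2 + 403603/182412·R5.
R3 ← R3 + 849049/273618·R5.
R4 ← R4 − 1183109/547236·R5.
Reading off the reduced rows gives x1 = 4, x2 = 3, x3 = 0, x4 = -6, x5 = 6.

x1 = 4, x2 = 3, x3 = 0, x4 = -6, x5 = 6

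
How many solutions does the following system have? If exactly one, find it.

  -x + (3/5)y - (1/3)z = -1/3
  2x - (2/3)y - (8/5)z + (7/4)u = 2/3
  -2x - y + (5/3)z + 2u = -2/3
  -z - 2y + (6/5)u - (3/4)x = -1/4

x = 1/3, y = 0, z = 0, u = 0

Row-reduce the augmented matrix:
R1 ← R1 / (-1).
R2 ← R2 − 2·R1.
R3 ← R3 + 2·R1.
R4 ← R4 + 3/4·R1.
R2 ← R2 / (8/15).
R1 ← R1 + 3/5·R2.
R3 ← R3 + 11/5·R2.
R4 ← R4 + 49/20·R2.
R3 ← R3 / (-421/60).
R1 ← R1 + 133/60·R3.
R2 ← R2 + 17/4·R3.
R4 ← R4 + 893/80·R3.
R4 ← R4 / (-182769/33680).
R1 ← R1 + 1589/1684·R4.
R2 ← R2 + 7755/3368·R4.
R3 ← R3 + 4425/3368·R4.
Reading off the reduced rows gives x = 1/3, y = 0, z = 0, u = 0.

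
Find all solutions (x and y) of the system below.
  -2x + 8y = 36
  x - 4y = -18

infinitely many solutions

Row-reduce:
R1 ← R1 / (-2).
R2 ← R2 − 1·R1.
Rank is 1 with 2 unknowns, leaving y free.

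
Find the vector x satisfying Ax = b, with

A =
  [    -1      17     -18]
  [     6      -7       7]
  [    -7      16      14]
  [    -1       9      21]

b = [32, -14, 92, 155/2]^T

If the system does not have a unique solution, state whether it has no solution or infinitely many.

Row-reduce:
R1 ← R1 / (-1).
R2 ← R2 − 6·R1.
R3 ← R3 + 7·R1.
R4 ← R4 + 1·R1.
R2 ← R2 / (95).
R1 ← R1 + 17·R2.
R3 ← R3 + 103·R2.
R4 ← R4 + 8·R2.
R3 ← R3 / (2897/95).
R1 ← R1 + 7/95·R3.
R2 ← R2 + 101/95·R3.
R4 ← R4 − 2897/95·R3.
Row 4 reduces to 0 = -1/2, a contradiction. The system is inconsistent.

no solution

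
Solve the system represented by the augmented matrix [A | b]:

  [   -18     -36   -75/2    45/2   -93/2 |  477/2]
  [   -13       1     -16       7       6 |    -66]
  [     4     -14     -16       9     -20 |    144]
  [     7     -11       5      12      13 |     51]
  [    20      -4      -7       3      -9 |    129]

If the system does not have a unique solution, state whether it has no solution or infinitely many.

Row-reduce:
R1 ← R1 / (-18).
R2 ← R2 + 13·R1.
R3 ← R3 − 4·R1.
R4 ← R4 − 7·R1.
R5 ← R5 − 20·R1.
R2 ← R2 / (27).
R1 ← R1 − 2·R2.
R3 ← R3 + 22·R2.
R4 ← R4 + 25·R2.
R5 ← R5 + 44·R2.
R3 ← R3 / (-2479/162).
R1 ← R1 − 409/324·R3.
R2 ← R2 − 133/324·R3.
R4 ← R4 − 55/81·R3.
R5 ← R5 + 2479/81·R3.
R4 ← R4 / (30918/2479).
R1 ← R1 + 157/4958·R4.
R2 ← R2 + 839/4958·R4.
R3 ← R3 + 1047/2479·R4.
Rank is 4 with 5 unknowns, leaving x_5 free.

infinitely many solutions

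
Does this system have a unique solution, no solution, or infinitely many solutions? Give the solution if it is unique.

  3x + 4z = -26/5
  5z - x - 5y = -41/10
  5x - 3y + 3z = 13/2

x = 8/5, y = -2, z = -5/2

Row-reduce the augmented matrix:
R1 ← R1 / (3).
R2 ← R2 + 1·R1.
R3 ← R3 − 5·R1.
R2 ← R2 / (-5).
R3 ← R3 + 3·R2.
R3 ← R3 / (-112/15).
R1 ← R1 − 4/3·R3.
R2 ← R2 + 19/15·R3.
Reading off the reduced rows gives x = 8/5, y = -2, z = -5/2.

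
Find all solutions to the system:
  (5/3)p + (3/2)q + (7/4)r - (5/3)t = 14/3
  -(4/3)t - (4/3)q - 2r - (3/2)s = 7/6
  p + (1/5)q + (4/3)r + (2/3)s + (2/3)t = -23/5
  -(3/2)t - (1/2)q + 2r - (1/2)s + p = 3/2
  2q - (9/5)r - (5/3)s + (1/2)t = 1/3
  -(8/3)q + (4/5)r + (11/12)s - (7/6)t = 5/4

no solution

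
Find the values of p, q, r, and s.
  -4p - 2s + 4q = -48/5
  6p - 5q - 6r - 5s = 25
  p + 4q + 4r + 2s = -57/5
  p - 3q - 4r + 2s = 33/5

Row-reduce the augmented matrix:
R1 ← R1 / (-4).
R2 ← R2 − 6·R1.
R3 ← R3 − 1·R1.
R4 ← R4 − 1·R1.
R1 ← R1 + 1·R2.
R3 ← R3 − 5·R2.
R4 ← R4 + 2·R2.
R3 ← R3 / (34).
R1 ← R1 + 6·R3.
R2 ← R2 + 6·R3.
R4 ← R4 + 16·R3.
R4 ← R4 / (171/34).
R1 ← R1 + 3/17·R4.
R2 ← R2 + 23/34·R4.
R3 ← R3 − 83/68·R4.
Reading off the reduced rows gives p = 1, q = -2, r = -1/2, s = -6/5.

p = 1, q = -2, r = -1/2, s = -6/5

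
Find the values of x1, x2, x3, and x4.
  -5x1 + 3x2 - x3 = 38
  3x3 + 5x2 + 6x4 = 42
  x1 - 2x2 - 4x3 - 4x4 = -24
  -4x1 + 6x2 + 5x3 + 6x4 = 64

x1 = -4, x2 = 6, x3 = 0, x4 = 2

Row-reduce the augmented matrix:
R1 ← R1 / (-5).
R3 ← R3 − 1·R1.
R4 ← R4 + 4·R1.
R2 ← R2 / (5).
R1 ← R1 + 3/5·R2.
R3 ← R3 + 7/5·R2.
R4 ← R4 − 18/5·R2.
R3 ← R3 / (-84/25).
R1 ← R1 − 14/25·R3.
R2 ← R2 − 3/5·R3.
R4 ← R4 − 91/25·R3.
R4 ← R4 / (-5/6).
R1 ← R1 − 1/3·R4.
R2 ← R2 − 11/14·R4.
R3 ← R3 − 29/42·R4.
Reading off the reduced rows gives x1 = -4, x2 = 6, x3 = 0, x4 = 2.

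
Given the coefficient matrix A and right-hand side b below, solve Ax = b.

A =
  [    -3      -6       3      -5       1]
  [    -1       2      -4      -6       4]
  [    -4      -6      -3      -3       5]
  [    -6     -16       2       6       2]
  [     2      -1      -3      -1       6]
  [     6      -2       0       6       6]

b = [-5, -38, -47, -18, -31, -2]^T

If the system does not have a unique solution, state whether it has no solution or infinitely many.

Row-reduce the augmented matrix:
R1 ← R1 / (-3).
R2 ← R2 + 1·R1.
R3 ← R3 + 4·R1.
R4 ← R4 + 6·R1.
R5 ← R5 − 2·R1.
R6 ← R6 − 6·R1.
R2 ← R2 / (4).
R1 ← R1 − 2·R2.
R3 ← R3 − 2·R2.
R4 ← R4 + 4·R2.
R5 ← R5 + 5·R2.
R6 ← R6 + 14·R2.
R3 ← R3 / (-9/2).
R1 ← R1 − 3/2·R3.
R2 ← R2 + 5/4·R3.
R4 ← R4 + 9·R3.
R5 ← R5 + 29/4·R3.
R6 ← R6 + 23/2·R3.
Swap R4 and R5.
R4 ← R4 / (-517/27).
R1 ← R1 − 52/9·R4.
R2 ← R2 + 73/27·R4.
R3 ← R3 + 35/27·R4.
R6 ← R6 + 920/27·R4.
Swap R5 and R6.
R5 ← R5 / (716/517).
R1 ← R1 − 490/517·R5.
R2 ← R2 + 395/517·R5.
R3 ← R3 + 501/517·R5.
R4 ← R4 + 224/517·R5.
R6 reduces to 0 = 0, so the extra equation is consistent.
Reading off the reduced rows gives x_1 = 2, x_2 = 1, x_3 = 5, x_4 = 1, x_5 = -3.

x_1 = 2, x_2 = 1, x_3 = 5, x_4 = 1, x_5 = -3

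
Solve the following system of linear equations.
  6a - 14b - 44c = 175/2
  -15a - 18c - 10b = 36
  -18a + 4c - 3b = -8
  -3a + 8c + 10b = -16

Row-reduce:
R1 ← R1 / (6).
R2 ← R2 + 15·R1.
R3 ← R3 + 18·R1.
R4 ← R4 + 3·R1.
R2 ← R2 / (-45).
R1 ← R1 + 7/3·R2.
R3 ← R3 + 45·R2.
R4 ← R4 − 3·R2.
Swap R3 and R4.
R3 ← R3 / (-338/15).
R1 ← R1 + 94/135·R3.
R2 ← R2 − 128/45·R3.
Row 4 reduces to 0 = -1/4, a contradiction. The system is inconsistent.

no solution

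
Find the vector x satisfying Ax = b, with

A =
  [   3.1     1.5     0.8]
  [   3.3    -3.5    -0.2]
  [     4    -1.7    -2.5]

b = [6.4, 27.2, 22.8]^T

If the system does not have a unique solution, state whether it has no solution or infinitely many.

Row-reduce the augmented matrix:
R1 ← R1 / (31/10).
R2 ← R2 − 33/10·R1.
R3 ← R3 − 4·R1.
R2 ← R2 / (-158/31).
R1 ← R1 − 15/31·R2.
R3 ← R3 + 1127/310·R2.
R3 ← R3 / (-21979/7900).
R1 ← R1 − 25/158·R3.
R2 ← R2 − 163/790·R3.
Reading off the reduced rows gives x_1 = 4, x_2 = -4, x_3 = 0.

x_1 = 4, x_2 = -4, x_3 = 0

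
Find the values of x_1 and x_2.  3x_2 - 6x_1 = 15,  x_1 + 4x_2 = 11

From equation 2: x_1 = 11 − 4·x_2.
Substitute into equation 1 and solve: x_2 = 3.
Then x_1 = -1.

x_1 = -1, x_2 = 3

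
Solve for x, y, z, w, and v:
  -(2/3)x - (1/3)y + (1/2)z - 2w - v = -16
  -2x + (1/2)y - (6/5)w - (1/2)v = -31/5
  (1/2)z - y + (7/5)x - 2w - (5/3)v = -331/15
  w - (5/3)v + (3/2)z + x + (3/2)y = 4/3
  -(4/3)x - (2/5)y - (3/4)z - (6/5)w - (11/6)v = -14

x = -1, y = 2, z = 0, w = 6, v = 4

Row-reduce the augmented matrix:
R1 ← R1 / (-2/3).
R2 ← R2 + 2·R1.
R3 ← R3 − 7/5·R1.
R4 ← R4 − 1·R1.
R5 ← R5 + 4/3·R1.
R2 ← R2 / (3/2).
R1 ← R1 − 1/2·R2.
R3 ← R3 + 17/10·R2.
R4 ← R4 − 1·R2.
R5 ← R5 − 4/15·R2.
R3 ← R3 / (-3/20).
R1 ← R1 + 1/4·R3.
R2 ← R2 + 1·R3.
R4 ← R4 − 13/4·R3.
R5 ← R5 + 89/60·R3.
R4 ← R4 / (-65/3).
R1 ← R1 − 8/3·R4.
R2 ← R2 − 124/15·R4.
R3 ← R3 − 76/15·R4.
R5 ← R5 − 2129/225·R4.
R5 ← R5 / (-9703/4875).
R1 ← R1 + 56/65·R5.
R2 ← R2 + 543/325·R5.
R3 ← R3 − 118/325·R5.
R4 ← R4 − 451/390·R5.
Reading off the reduced rows gives x = -1, y = 2, z = 0, w = 6, v = 4.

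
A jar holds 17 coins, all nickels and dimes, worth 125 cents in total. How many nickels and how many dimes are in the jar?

Let n = nickels, d = dimes.
  n + d = 17
  5n + 10d = 125
From equation 1: n = 17 − d.
Substitute into equation 2 and solve: d = 8.
Then n = 9.

nickels: 9, dimes: 8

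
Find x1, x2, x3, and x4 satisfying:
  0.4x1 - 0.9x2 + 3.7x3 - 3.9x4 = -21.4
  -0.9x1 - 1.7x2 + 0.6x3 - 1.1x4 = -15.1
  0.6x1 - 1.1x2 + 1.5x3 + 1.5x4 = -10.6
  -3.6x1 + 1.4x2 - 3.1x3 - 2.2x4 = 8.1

x1 = 4, x2 = 5, x3 = -5, x4 = 0

Row-reduce the augmented matrix:
R1 ← R1 / (2/5).
R2 ← R2 + 9/10·R1.
R3 ← R3 − 3/5·R1.
R4 ← R4 + 18/5·R1.
R2 ← R2 / (-149/40).
R1 ← R1 + 9/4·R2.
R3 ← R3 − 1/4·R2.
R4 ← R4 + 67/10·R2.
R3 ← R3 / (-2571/745).
R1 ← R1 − 575/149·R3.
R2 ← R2 + 357/149·R3.
R4 ← R4 − 21079/1490·R3.
R4 ← R4 / (101237/12855).
R1 ← R1 − 9494/2571·R4.
R2 ← R2 + 1707/857·R4.
R3 ← R3 + 4982/2571·R4.
Reading off the reduced rows gives x1 = 4, x2 = 5, x3 = -5, x4 = 0.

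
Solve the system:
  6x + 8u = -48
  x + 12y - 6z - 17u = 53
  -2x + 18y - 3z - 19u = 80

infinitely many solutions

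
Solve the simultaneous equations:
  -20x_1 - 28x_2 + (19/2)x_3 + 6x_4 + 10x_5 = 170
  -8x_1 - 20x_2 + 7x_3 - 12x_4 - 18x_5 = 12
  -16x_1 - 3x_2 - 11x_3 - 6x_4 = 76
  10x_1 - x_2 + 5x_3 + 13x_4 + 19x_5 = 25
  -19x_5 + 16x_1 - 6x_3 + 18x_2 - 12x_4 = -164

Row-reduce:
R1 ← R1 / (-20).
R2 ← R2 + 8·R1.
R3 ← R3 + 16·R1.
R4 ← R4 − 10·R1.
R5 ← R5 − 16·R1.
R2 ← R2 / (-44/5).
R1 ← R1 − 7/5·R2.
R3 ← R3 − 97/5·R2.
R4 ← R4 + 15·R2.
R5 ← R5 + 22/5·R2.
R3 ← R3 / (-127/11).
R1 ← R1 − 3/88·R3.
R2 ← R2 + 4/11·R3.
R4 ← R4 − 189/44·R3.
R4 ← R4 / (3139/127).
R1 ← R1 + 345/127·R4.
R2 ← R2 − 378/127·R4.
R3 ← R3 − 468/127·R4.
Rank is 4 with 5 unknowns, leaving x_5 free.

infinitely many solutions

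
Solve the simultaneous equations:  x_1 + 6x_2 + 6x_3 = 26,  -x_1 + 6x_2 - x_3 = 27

infinitely many solutions

Row-reduce:
R2 ← R2 + 1·R1.
R2 ← R2 / (12).
R1 ← R1 − 6·R2.
Rank is 2 with 3 unknowns, leaving x_3 free.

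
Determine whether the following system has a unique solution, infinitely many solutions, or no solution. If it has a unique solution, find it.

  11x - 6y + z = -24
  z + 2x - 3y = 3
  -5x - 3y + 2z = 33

Row-reduce:
R1 ← R1 / (11).
R2 ← R2 − 2·R1.
R3 ← R3 + 5·R1.
R2 ← R2 / (-21/11).
R1 ← R1 + 6/11·R2.
R3 ← R3 + 63/11·R2.
Rank is 2 with 3 unknowns, leaving z free.

infinitely many solutions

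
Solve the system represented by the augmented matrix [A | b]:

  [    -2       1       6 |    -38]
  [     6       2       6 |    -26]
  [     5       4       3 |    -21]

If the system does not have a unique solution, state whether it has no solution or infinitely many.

x_1 = 2, x_2 = -4, x_3 = -5

Row-reduce the augmented matrix:
R1 ← R1 / (-2).
R2 ← R2 − 6·R1.
R3 ← R3 − 5·R1.
R2 ← R2 / (5).
R1 ← R1 + 1/2·R2.
R3 ← R3 − 13/2·R2.
R3 ← R3 / (-66/5).
R1 ← R1 + 3/5·R3.
R2 ← R2 − 24/5·R3.
Reading off the reduced rows gives x_1 = 2, x_2 = -4, x_3 = -5.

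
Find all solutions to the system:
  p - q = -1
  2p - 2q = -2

infinitely many solutions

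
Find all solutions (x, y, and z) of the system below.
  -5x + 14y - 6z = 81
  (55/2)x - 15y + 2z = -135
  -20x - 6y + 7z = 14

no solution

Row-reduce:
R1 ← R1 / (-5).
R2 ← R2 − 55/2·R1.
R3 ← R3 + 20·R1.
R2 ← R2 / (62).
R1 ← R1 + 14/5·R2.
R3 ← R3 + 62·R2.
Row 3 reduces to 0 = 1/2, a contradiction. The system is inconsistent.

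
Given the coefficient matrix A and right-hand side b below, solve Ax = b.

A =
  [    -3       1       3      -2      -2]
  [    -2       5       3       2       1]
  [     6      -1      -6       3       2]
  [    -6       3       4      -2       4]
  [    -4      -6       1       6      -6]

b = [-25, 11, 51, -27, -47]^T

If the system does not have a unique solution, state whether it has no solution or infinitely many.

x_1 = 5, x_2 = 5, x_3 = -3, x_4 = 2, x_5 = 1

Row-reduce the augmented matrix:
R1 ← R1 / (-3).
R2 ← R2 + 2·R1.
R3 ← R3 − 6·R1.
R4 ← R4 + 6·R1.
R5 ← R5 + 4·R1.
R2 ← R2 / (13/3).
R1 ← R1 + 1/3·R2.
R3 ← R3 − 1·R2.
R4 ← R4 − 1·R2.
R5 ← R5 + 22/3·R2.
R3 ← R3 / (-3/13).
R1 ← R1 + 12/13·R3.
R2 ← R2 − 3/13·R3.
R4 ← R4 + 29/13·R3.
R5 ← R5 + 17/13·R3.
R4 ← R4 / (55/3).
R1 ← R1 − 8·R4.
R2 ← R2 + 1·R4.
R3 ← R3 − 23/3·R4.
R5 ← R5 − 73/3·R4.
R5 ← R5 / (-1511/55).
R1 ← R1 + 163/55·R5.
R2 ← R2 + 14/55·R5.
R3 ← R3 + 131/55·R5.
R4 ← R4 − 96/55·R5.
Reading off the reduced rows gives x_1 = 5, x_2 = 5, x_3 = -3, x_4 = 2, x_5 = 1.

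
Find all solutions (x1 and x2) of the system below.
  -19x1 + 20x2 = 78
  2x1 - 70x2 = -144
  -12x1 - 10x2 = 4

x1 = -2, x2 = 2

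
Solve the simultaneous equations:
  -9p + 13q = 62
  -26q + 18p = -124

Row-reduce:
R1 ← R1 / (-9).
R2 ← R2 − 18·R1.
Rank is 1 with 2 unknowns, leaving q free.

infinitely many solutions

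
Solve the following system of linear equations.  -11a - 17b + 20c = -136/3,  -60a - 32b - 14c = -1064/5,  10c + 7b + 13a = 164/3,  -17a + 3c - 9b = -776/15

a = 5/3, b = 3, c = 6/5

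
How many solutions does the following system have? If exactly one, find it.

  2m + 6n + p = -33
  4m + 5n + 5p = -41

infinitely many solutions

Row-reduce:
R1 ← R1 / (2).
R2 ← R2 − 4·R1.
R2 ← R2 / (-7).
R1 ← R1 − 3·R2.
Rank is 2 with 3 unknowns, leaving p free.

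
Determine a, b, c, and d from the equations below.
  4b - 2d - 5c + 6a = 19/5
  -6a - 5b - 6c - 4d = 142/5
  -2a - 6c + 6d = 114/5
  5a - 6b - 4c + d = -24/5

Row-reduce the augmented matrix:
R1 ← R1 / (6).
R2 ← R2 + 6·R1.
R3 ← R3 + 2·R1.
R4 ← R4 − 5·R1.
R2 ← R2 / (-1).
R1 ← R1 − 2/3·R2.
R3 ← R3 − 4/3·R2.
R4 ← R4 + 28/3·R2.
R3 ← R3 / (-67/3).
R1 ← R1 + 49/6·R3.
R2 ← R2 − 11·R3.
R4 ← R4 − 617/6·R3.
R4 ← R4 / (3108/67).
R1 ← R1 + 225/67·R4.
R2 ← R2 − 314/67·R4.
R3 ← R3 − 8/67·R4.
Reading off the reduced rows gives a = -12/5, b = 4/5, c = -3, d = 0.

a = -12/5, b = 4/5, c = -3, d = 0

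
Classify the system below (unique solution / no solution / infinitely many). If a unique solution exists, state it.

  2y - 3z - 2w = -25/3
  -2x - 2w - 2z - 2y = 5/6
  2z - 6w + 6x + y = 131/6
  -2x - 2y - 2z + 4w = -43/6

x = 9/4, y = -3, z = 5/3, w = -4/3

Row-reduce the augmented matrix:
Swap R1 and R2.
R1 ← R1 / (-2).
R3 ← R3 − 6·R1.
R4 ← R4 + 2·R1.
R2 ← R2 / (2).
R1 ← R1 − 1·R2.
R3 ← R3 + 5·R2.
R3 ← R3 / (-23/2).
R1 ← R1 − 5/2·R3.
R2 ← R2 + 3/2·R3.
R4 ← R4 / (6).
R1 ← R1 + 39/23·R4.
R2 ← R2 − 28/23·R4.
R3 ← R3 − 34/23·R4.
Reading off the reduced rows gives x = 9/4, y = -3, z = 5/3, w = -4/3.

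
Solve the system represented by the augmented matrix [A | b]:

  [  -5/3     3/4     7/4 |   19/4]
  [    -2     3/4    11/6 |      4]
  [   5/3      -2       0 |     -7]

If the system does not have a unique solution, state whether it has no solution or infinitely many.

Row-reduce the augmented matrix:
R1 ← R1 / (-5/3).
R2 ← R2 + 2·R1.
R3 ← R3 − 5/3·R1.
R2 ← R2 / (-3/20).
R1 ← R1 + 9/20·R2.
R3 ← R3 + 5/4·R2.
R3 ← R3 / (143/36).
R1 ← R1 + 1/4·R3.
R2 ← R2 − 16/9·R3.
Reading off the reduced rows gives x_1 = 3, x_2 = 6, x_3 = 3.

x_1 = 3, x_2 = 6, x_3 = 3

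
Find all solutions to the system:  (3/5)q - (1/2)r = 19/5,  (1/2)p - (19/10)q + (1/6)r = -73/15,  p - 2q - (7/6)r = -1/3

no solution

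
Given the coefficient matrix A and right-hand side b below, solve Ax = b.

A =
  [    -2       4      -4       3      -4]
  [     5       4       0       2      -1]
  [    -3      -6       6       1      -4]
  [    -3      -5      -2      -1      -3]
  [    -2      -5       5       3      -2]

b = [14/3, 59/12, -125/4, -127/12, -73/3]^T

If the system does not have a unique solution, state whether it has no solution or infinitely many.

Row-reduce the augmented matrix:
R1 ← R1 / (-2).
R2 ← R2 − 5·R1.
R3 ← R3 + 3·R1.
R4 ← R4 + 3·R1.
R5 ← R5 + 2·R1.
R2 ← R2 / (14).
R1 ← R1 + 2·R2.
R3 ← R3 + 12·R2.
R4 ← R4 + 11·R2.
R5 ← R5 + 9·R2.
R3 ← R3 / (24/7).
R1 ← R1 − 4/7·R3.
R2 ← R2 + 5/7·R3.
R4 ← R4 + 27/7·R3.
R5 ← R5 − 18/7·R3.
R4 ← R4 / (115/16).
R1 ← R1 + 11/12·R4.
R2 ← R2 − 79/48·R4.
R3 ← R3 − 65/48·R4.
R5 ← R5 − 21/8·R4.
R5 ← R5 / (1291/230).
R1 ← R1 + 41/345·R5.
R2 ← R2 − 301/345·R5.
R3 ← R3 − 65/138·R5.
R4 ← R4 + 224/115·R5.
Reading off the reduced rows gives x_1 = 1/4, x_2 = 5/3, x_3 = -2, x_4 = -1/2, x_5 = 2.

x_1 = 1/4, x_2 = 5/3, x_3 = -2, x_4 = -1/2, x_5 = 2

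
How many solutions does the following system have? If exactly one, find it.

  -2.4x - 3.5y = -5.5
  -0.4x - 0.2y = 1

Row-reduce the augmented matrix:
R1 ← R1 / (-12/5).
R2 ← R2 + 2/5·R1.
R2 ← R2 / (23/60).
R1 ← R1 − 35/24·R2.
Reading off the reduced rows gives x = -5, y = 5.

x = -5, y = 5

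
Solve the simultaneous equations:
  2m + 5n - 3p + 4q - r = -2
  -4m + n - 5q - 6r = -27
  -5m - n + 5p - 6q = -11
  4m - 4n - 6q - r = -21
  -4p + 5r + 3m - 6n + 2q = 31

Row-reduce the augmented matrix:
R1 ← R1 / (2).
R2 ← R2 + 4·R1.
R3 ← R3 + 5·R1.
R4 ← R4 − 4·R1.
R5 ← R5 − 3·R1.
R2 ← R2 / (11).
R1 ← R1 − 5/2·R2.
R3 ← R3 − 23/2·R2.
R4 ← R4 + 14·R2.
R5 ← R5 + 27/2·R2.
R3 ← R3 / (83/22).
R1 ← R1 + 3/22·R3.
R2 ← R2 + 6/11·R3.
R4 ← R4 + 18/11·R3.
R5 ← R5 + 151/22·R3.
R4 ← R4 / (-814/83).
R1 ← R1 − 112/83·R4.
R2 ← R2 − 33/83·R4.
R3 ← R3 − 19/83·R4.
R5 ← R5 − 104/83·R4.
R5 ← R5 / (2646/407).
R1 ← R1 − 251/407·R5.
R2 ← R2 + 11/74·R5.
R3 ← R3 − 1139/814·R5.
R4 ← R4 − 551/814·R5.
Reading off the reduced rows gives m = -2, n = -2, p = -1, q = 3, r = 3.

m = -2, n = -2, p = -1, q = 3, r = 3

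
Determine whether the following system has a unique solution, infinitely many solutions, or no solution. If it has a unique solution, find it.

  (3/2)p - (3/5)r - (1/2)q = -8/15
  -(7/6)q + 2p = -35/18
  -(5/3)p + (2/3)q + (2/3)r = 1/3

p = -7/3, q = -7/3, r = -3

Row-reduce the augmented matrix:
R1 ← R1 / (3/2).
R2 ← R2 − 2·R1.
R3 ← R3 + 5/3·R1.
R2 ← R2 / (-1/2).
R1 ← R1 + 1/3·R2.
R3 ← R3 − 1/9·R2.
R3 ← R3 / (8/45).
R1 ← R1 + 14/15·R3.
R2 ← R2 + 8/5·R3.
Reading off the reduced rows gives p = -7/3, q = -7/3, r = -3.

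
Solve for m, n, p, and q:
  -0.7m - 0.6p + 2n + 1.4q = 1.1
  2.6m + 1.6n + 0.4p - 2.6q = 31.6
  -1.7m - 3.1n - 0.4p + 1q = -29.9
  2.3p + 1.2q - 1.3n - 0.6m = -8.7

m = 3, n = 6, p = 3, q = -5

Row-reduce the augmented matrix:
R1 ← R1 / (-7/10).
R2 ← R2 − 13/5·R1.
R3 ← R3 + 17/10·R1.
R4 ← R4 + 3/5·R1.
R2 ← R2 / (316/35).
R1 ← R1 + 20/7·R2.
R3 ← R3 + 557/70·R2.
R4 ← R4 + 211/70·R2.
R3 ← R3 / (-219/395).
R1 ← R1 − 22/79·R3.
R2 ← R2 + 16/79·R3.
R4 ← R4 − 1741/790·R3.
R4 ← R4 / (7649/17520).
R1 ← R1 + 1079/876·R4.
R2 ← R2 − 287/876·R4.
R3 ← R3 − 343/1752·R4.
Reading off the reduced rows gives m = 3, n = 6, p = 3, q = -5.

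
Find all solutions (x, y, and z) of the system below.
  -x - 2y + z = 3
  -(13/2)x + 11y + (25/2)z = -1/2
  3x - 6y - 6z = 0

Row-reduce:
R1 ← R1 / (-1).
R2 ← R2 + 13/2·R1.
R3 ← R3 − 3·R1.
R2 ← R2 / (24).
R1 ← R1 − 2·R2.
R3 ← R3 + 12·R2.
Row 3 reduces to 0 = -1, a contradiction. The system is inconsistent.

no solution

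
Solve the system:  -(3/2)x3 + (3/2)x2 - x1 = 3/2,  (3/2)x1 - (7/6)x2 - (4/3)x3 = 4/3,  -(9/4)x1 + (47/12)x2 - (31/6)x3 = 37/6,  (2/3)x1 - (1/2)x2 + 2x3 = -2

no solution

Row-reduce:
R1 ← R1 / (-1).
R2 ← R2 − 3/2·R1.
R3 ← R3 + 9/4·R1.
R4 ← R4 − 2/3·R1.
R2 ← R2 / (13/12).
R1 ← R1 + 3/2·R2.
R3 ← R3 − 13/24·R2.
R4 ← R4 − 1/2·R2.
Swap R3 and R4.
R3 ← R3 / (69/26).
R1 ← R1 + 45/13·R3.
R2 ← R2 + 43/13·R3.
Row 4 reduces to 0 = 1, a contradiction. The system is inconsistent.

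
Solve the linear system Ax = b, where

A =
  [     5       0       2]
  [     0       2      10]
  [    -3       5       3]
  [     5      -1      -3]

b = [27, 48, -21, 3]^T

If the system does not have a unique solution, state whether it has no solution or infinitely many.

Row-reduce the augmented matrix:
R1 ← R1 / (5).
R3 ← R3 + 3·R1.
R4 ← R4 − 5·R1.
R2 ← R2 / (2).
R3 ← R3 − 5·R2.
R4 ← R4 + 1·R2.
R3 ← R3 / (-104/5).
R1 ← R1 − 2/5·R3.
R2 ← R2 − 5·R3.
R4 reduces to 0 = 0, so the extra equation is consistent.
Reading off the reduced rows gives x_1 = 3, x_2 = -6, x_3 = 6.

x_1 = 3, x_2 = -6, x_3 = 6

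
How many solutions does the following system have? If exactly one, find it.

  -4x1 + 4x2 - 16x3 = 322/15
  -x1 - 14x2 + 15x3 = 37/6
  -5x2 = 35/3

Row-reduce the augmented matrix:
R1 ← R1 / (-4).
R2 ← R2 + 1·R1.
R2 ← R2 / (-15).
R1 ← R1 + 1·R2.
R3 ← R3 + 5·R2.
R3 ← R3 / (-19/3).
R1 ← R1 − 41/15·R3.
R2 ← R2 + 19/15·R3.
Reading off the reduced rows gives x1 = -1/2, x2 = -7/3, x3 = -9/5.

x1 = -1/2, x2 = -7/3, x3 = -9/5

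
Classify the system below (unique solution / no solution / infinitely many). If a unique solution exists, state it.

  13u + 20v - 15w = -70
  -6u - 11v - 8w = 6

Row-reduce:
R1 ← R1 / (13).
R2 ← R2 + 6·R1.
R2 ← R2 / (-23/13).
R1 ← R1 − 20/13·R2.
Rank is 2 with 3 unknowns, leaving w free.

infinitely many solutions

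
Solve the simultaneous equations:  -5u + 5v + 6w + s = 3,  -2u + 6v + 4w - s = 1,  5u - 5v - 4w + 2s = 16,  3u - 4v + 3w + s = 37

u = 5, v = -1, w = 5, s = 3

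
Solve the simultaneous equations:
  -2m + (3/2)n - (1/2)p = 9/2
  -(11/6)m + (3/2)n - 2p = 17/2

Row-reduce:
R1 ← R1 / (-2).
R2 ← R2 + 11/6·R1.
R2 ← R2 / (1/8).
R1 ← R1 + 3/4·R2.
Rank is 2 with 3 unknowns, leaving p free.

infinitely many solutions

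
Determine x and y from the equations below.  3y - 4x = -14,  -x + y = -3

From equation 2: x = 3 + y.
Substitute into equation 1 and solve: y = 2.
Then x = 5.

x = 5, y = 2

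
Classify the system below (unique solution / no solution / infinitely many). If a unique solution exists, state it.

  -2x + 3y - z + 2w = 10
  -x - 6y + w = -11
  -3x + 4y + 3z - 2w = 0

Row-reduce:
R1 ← R1 / (-2).
R2 ← R2 + 1·R1.
R3 ← R3 + 3·R1.
R2 ← R2 / (-15/2).
R1 ← R1 + 3/2·R2.
R3 ← R3 + 1/2·R2.
R3 ← R3 / (67/15).
R1 ← R1 − 2/5·R3.
R2 ← R2 + 1/15·R3.
Rank is 3 with 4 unknowns, leaving w free.

infinitely many solutions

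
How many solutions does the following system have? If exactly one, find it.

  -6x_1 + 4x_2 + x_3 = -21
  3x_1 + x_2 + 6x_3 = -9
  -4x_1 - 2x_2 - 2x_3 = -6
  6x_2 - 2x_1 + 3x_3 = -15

x_1 = 3, x_2 = 0, x_3 = -3

Row-reduce the augmented matrix:
R1 ← R1 / (-6).
R2 ← R2 − 3·R1.
R3 ← R3 + 4·R1.
R4 ← R4 + 2·R1.
R2 ← R2 / (3).
R1 ← R1 + 2/3·R2.
R3 ← R3 + 14/3·R2.
R4 ← R4 − 14/3·R2.
R3 ← R3 / (67/9).
R1 ← R1 − 23/18·R3.
R2 ← R2 − 13/6·R3.
R4 ← R4 + 67/9·R3.
R4 reduces to 0 = 0, so the extra equation is consistent.
Reading off the reduced rows gives x_1 = 3, x_2 = 0, x_3 = -3.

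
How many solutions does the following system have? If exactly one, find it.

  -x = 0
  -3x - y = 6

x = 0, y = -6

Row-reduce the augmented matrix:
R1 ← R1 / (-1).
R2 ← R2 + 3·R1.
R2 ← R2 / (-1).
Reading off the reduced rows gives x = 0, y = -6.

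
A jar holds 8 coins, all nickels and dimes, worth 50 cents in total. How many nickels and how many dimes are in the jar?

nickels: 6, dimes: 2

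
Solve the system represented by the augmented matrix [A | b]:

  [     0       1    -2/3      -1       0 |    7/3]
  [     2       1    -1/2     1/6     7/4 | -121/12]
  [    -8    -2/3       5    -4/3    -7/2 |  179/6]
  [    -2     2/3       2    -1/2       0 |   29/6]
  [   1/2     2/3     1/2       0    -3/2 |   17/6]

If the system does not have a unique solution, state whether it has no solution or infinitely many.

Row-reduce:
Swap R1 and R2.
R1 ← R1 / (2).
R3 ← R3 + 8·R1.
R4 ← R4 + 2·R1.
R5 ← R5 − 1/2·R1.
R1 ← R1 − 1/2·R2.
R3 ← R3 − 10/3·R2.
R4 ← R4 − 5/3·R2.
R5 ← R5 − 5/12·R2.
R3 ← R3 / (47/9).
R1 ← R1 − 1/12·R3.
R2 ← R2 + 2/3·R3.
R4 ← R4 − 47/18·R3.
R5 ← R5 − 65/72·R3.
Swap R4 and R5.
R4 ← R4 / (-97/1128).
R1 ← R1 − 305/564·R4.
R2 ← R2 + 31/47·R4.
R3 ← R3 − 24/47·R4.
Rank is 4 with 5 unknowns, leaving x_5 free.

infinitely many solutions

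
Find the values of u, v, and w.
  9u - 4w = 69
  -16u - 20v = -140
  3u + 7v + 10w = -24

u = 5, v = 3, w = -6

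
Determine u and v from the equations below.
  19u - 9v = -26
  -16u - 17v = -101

u = 1, v = 5

Row-reduce the augmented matrix:
R1 ← R1 / (19).
R2 ← R2 + 16·R1.
R2 ← R2 / (-467/19).
R1 ← R1 + 9/19·R2.
Reading off the reduced rows gives u = 1, v = 5.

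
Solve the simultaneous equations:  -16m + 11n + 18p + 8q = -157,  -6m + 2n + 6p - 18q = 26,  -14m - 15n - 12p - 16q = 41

infinitely many solutions

Row-reduce:
R1 ← R1 / (-16).
R2 ← R2 + 6·R1.
R3 ← R3 + 14·R1.
R2 ← R2 / (-17/8).
R1 ← R1 + 11/16·R2.
R3 ← R3 + 197/8·R2.
R3 ← R3 / (-324/17).
R1 ← R1 + 15/17·R3.
R2 ← R2 − 6/17·R3.
Rank is 3 with 4 unknowns, leaving q free.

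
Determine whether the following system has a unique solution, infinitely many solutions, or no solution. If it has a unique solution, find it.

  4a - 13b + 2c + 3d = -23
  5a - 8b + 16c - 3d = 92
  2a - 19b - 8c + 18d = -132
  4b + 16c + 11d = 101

Row-reduce the augmented matrix:
R1 ← R1 / (4).
R2 ← R2 − 5·R1.
R3 ← R3 − 2·R1.
R2 ← R2 / (33/4).
R1 ← R1 + 13/4·R2.
R3 ← R3 + 25/2·R2.
R4 ← R4 − 4·R2.
R3 ← R3 / (126/11).
R1 ← R1 − 64/11·R3.
R2 ← R2 − 18/11·R3.
R4 ← R4 − 104/11·R3.
R4 ← R4 / (191/21).
R1 ← R1 + 107/21·R4.
R2 ← R2 + 12/7·R4.
R3 ← R3 − 23/42·R4.
Reading off the reduced rows gives a = 5, b = 4, c = 6, d = -1.

a = 5, b = 4, c = 6, d = -1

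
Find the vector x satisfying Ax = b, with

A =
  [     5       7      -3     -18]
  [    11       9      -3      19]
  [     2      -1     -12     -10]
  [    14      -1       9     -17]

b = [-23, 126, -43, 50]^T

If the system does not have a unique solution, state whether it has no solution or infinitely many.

Row-reduce the augmented matrix:
R1 ← R1 / (5).
R2 ← R2 − 11·R1.
R3 ← R3 − 2·R1.
R4 ← R4 − 14·R1.
R2 ← R2 / (-32/5).
R1 ← R1 − 7/5·R2.
R3 ← R3 + 19/5·R2.
R4 ← R4 + 103/5·R2.
R3 ← R3 / (-207/16).
R1 ← R1 − 3/16·R3.
R2 ← R2 + 9/16·R3.
R4 ← R4 − 93/16·R3.
R4 ← R4 / (-7917/46).
R1 ← R1 − 399/46·R4.
R2 ← R2 + 173/23·R4.
R3 ← R3 − 401/138·R4.
Reading off the reduced rows gives x_1 = 6, x_2 = 1, x_3 = 2, x_4 = 3.

x_1 = 6, x_2 = 1, x_3 = 2, x_4 = 3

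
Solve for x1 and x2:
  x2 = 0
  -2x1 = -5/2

Row-reduce the augmented matrix:
Swap R1 and R2.
R1 ← R1 / (-2).
Reading off the reduced rows gives x1 = 5/4, x2 = 0.

x1 = 5/4, x2 = 0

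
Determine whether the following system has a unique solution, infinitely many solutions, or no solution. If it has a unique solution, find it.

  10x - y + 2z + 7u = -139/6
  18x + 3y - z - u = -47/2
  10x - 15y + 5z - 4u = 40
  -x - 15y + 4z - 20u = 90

x = -1, y = -7/3, z = 1, u = -5/2

Row-reduce the augmented matrix:
R1 ← R1 / (10).
R2 ← R2 − 18·R1.
R3 ← R3 − 10·R1.
R4 ← R4 + 1·R1.
R2 ← R2 / (24/5).
R1 ← R1 + 1/10·R2.
R3 ← R3 + 14·R2.
R4 ← R4 + 151/10·R2.
R3 ← R3 / (-125/12).
R1 ← R1 − 5/48·R3.
R2 ← R2 + 23/24·R3.
R4 ← R4 + 493/48·R3.
R4 ← R4 / (-6063/500).
R1 ← R1 + 9/100·R4.
R2 ← R2 − 457/250·R4.
R3 ← R3 − 608/125·R4.
Reading off the reduced rows gives x = -1, y = -7/3, z = 1, u = -5/2.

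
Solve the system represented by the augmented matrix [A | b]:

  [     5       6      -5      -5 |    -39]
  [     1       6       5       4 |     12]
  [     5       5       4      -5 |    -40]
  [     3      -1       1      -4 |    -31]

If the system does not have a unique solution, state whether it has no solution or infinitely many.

Row-reduce the augmented matrix:
R1 ← R1 / (5).
R2 ← R2 − 1·R1.
R3 ← R3 − 5·R1.
R4 ← R4 − 3·R1.
R2 ← R2 / (24/5).
R1 ← R1 − 6/5·R2.
R3 ← R3 + 1·R2.
R4 ← R4 + 23/5·R2.
R3 ← R3 / (41/4).
R1 ← R1 + 5/2·R3.
R2 ← R2 − 5/4·R3.
R4 ← R4 − 39/4·R3.
R4 ← R4 / (689/246).
R1 ← R1 + 491/246·R4.
R2 ← R2 − 75/82·R4.
R3 ← R3 − 25/246·R4.
Reading off the reduced rows gives x_1 = -6, x_2 = 1, x_3 = 0, x_4 = 3.

x_1 = -6, x_2 = 1, x_3 = 0, x_4 = 3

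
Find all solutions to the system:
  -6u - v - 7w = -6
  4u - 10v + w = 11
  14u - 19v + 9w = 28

infinitely many solutions

Row-reduce:
R1 ← R1 / (-6).
R2 ← R2 − 4·R1.
R3 ← R3 − 14·R1.
R2 ← R2 / (-32/3).
R1 ← R1 − 1/6·R2.
R3 ← R3 + 64/3·R2.
Rank is 2 with 3 unknowns, leaving w free.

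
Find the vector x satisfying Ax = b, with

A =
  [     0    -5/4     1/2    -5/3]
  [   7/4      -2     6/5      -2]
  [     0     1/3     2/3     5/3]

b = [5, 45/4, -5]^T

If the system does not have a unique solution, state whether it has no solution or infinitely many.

infinitely many solutions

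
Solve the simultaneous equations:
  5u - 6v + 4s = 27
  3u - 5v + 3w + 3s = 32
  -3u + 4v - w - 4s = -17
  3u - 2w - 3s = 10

Row-reduce the augmented matrix:
R1 ← R1 / (5).
R2 ← R2 − 3·R1.
R3 ← R3 + 3·R1.
R4 ← R4 − 3·R1.
R2 ← R2 / (-7/5).
R1 ← R1 + 6/5·R2.
R3 ← R3 − 2/5·R2.
R4 ← R4 − 18/5·R2.
R3 ← R3 / (-1/7).
R1 ← R1 + 18/7·R3.
R2 ← R2 + 15/7·R3.
R4 ← R4 − 40/7·R3.
R4 ← R4 / (-61).
R1 ← R1 − 26·R4.
R2 ← R2 − 21·R4.
R3 ← R3 − 10·R4.
Reading off the reduced rows gives u = 3, v = -4, w = 4, s = -3.

u = 3, v = -4, w = 4, s = -3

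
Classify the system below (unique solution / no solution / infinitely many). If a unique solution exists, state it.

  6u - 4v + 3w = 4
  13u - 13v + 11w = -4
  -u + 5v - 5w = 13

no solution

Row-reduce:
R1 ← R1 / (6).
R2 ← R2 − 13·R1.
R3 ← R3 + 1·R1.
R2 ← R2 / (-13/3).
R1 ← R1 + 2/3·R2.
R3 ← R3 − 13/3·R2.
Row 3 reduces to 0 = 1, a contradiction. The system is inconsistent.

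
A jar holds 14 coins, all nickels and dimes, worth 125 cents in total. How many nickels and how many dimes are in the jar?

nickels: 3, dimes: 11

Let n = nickels, d = dimes.
  n + d = 14
  5n + 10d = 125
Row-reduce the augmented matrix:
R2 ← R2 − 5·R1.
R2 ← R2 / (5).
R1 ← R1 − 1·R2.
Reading off the reduced rows gives n = 3, d = 11.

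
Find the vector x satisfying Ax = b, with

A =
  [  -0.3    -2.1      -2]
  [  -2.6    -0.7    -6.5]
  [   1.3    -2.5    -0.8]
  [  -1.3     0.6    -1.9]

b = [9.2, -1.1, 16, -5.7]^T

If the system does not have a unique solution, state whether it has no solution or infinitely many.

Row-reduce the augmented matrix:
R1 ← R1 / (-3/10).
R2 ← R2 + 13/5·R1.
R3 ← R3 − 13/10·R1.
R4 ← R4 + 13/10·R1.
R2 ← R2 / (35/2).
R1 ← R1 − 7·R2.
R3 ← R3 + 58/5·R2.
R4 ← R4 − 97/10·R2.
R3 ← R3 / (-16/7).
R1 ← R1 − 7/3·R3.
R2 ← R2 − 13/21·R3.
R4 ← R4 − 16/21·R3.
R4 reduces to 0 = 0, so the extra equation is consistent.
Reading off the reduced rows gives x_1 = 4, x_2 = -4, x_3 = -1.

x_1 = 4, x_2 = -4, x_3 = -1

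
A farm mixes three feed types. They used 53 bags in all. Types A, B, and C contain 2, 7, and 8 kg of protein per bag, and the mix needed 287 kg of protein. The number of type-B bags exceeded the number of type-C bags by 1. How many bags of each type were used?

Let a = type-A bags, b = type-B bags, c = type-C bags.
  c + a + b = 53
  2a + 7b + 8c = 287
  b - c = 1
Row-reduce the augmented matrix:
R2 ← R2 − 2·R1.
R2 ← R2 / (5).
R1 ← R1 − 1·R2.
R3 ← R3 − 1·R2.
R3 ← R3 / (-11/5).
R1 ← R1 + 1/5·R3.
R2 ← R2 − 6/5·R3.
Reading off the reduced rows gives a = 20, b = 17, c = 16.

type-A bags: 20, type-B bags: 17, type-C bags: 16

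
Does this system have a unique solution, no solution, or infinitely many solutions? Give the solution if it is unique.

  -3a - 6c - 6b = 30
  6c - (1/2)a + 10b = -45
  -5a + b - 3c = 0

infinitely many solutions

Row-reduce:
R1 ← R1 / (-3).
R2 ← R2 + 1/2·R1.
R3 ← R3 + 5·R1.
R2 ← R2 / (11).
R1 ← R1 − 2·R2.
R3 ← R3 − 11·R2.
Rank is 2 with 3 unknowns, leaving c free.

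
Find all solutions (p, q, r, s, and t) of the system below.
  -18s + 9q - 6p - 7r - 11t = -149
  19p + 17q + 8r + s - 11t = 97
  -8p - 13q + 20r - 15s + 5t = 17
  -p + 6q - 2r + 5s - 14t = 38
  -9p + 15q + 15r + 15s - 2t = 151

p = 2, q = -1, r = 6, s = 6, t = -2

Row-reduce the augmented matrix:
R1 ← R1 / (-6).
R2 ← R2 − 19·R1.
R3 ← R3 + 8·R1.
R4 ← R4 + 1·R1.
R5 ← R5 + 9·R1.
R2 ← R2 / (91/2).
R1 ← R1 + 3/2·R2.
R3 ← R3 + 25·R2.
R4 ← R4 − 9/2·R2.
R5 ← R5 − 3/2·R2.
R3 ← R3 / (1961/91).
R1 ← R1 − 191/273·R3.
R2 ← R2 + 85/273·R3.
R4 ← R4 − 155/273·R3.
R5 ← R5 − 2363/91·R3.
R4 ← R4 / (83021/5883).
R1 ← R1 − 10946/5883·R4.
R2 ← R2 + 9091/5883·R4.
R3 ← R3 + 1981/1961·R4.
R5 ← R5 − 137423/1961·R4.
R5 ← R5 / (4968335/83021).
R1 ← R1 − 123598/83021·R5.
R2 ← R2 + 158323/83021·R5.
R3 ← R3 + 65756/83021·R5.
R4 ← R4 + 44054/83021·R5.
Reading off the reduced rows gives p = 2, q = -1, r = 6, s = 6, t = -2.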